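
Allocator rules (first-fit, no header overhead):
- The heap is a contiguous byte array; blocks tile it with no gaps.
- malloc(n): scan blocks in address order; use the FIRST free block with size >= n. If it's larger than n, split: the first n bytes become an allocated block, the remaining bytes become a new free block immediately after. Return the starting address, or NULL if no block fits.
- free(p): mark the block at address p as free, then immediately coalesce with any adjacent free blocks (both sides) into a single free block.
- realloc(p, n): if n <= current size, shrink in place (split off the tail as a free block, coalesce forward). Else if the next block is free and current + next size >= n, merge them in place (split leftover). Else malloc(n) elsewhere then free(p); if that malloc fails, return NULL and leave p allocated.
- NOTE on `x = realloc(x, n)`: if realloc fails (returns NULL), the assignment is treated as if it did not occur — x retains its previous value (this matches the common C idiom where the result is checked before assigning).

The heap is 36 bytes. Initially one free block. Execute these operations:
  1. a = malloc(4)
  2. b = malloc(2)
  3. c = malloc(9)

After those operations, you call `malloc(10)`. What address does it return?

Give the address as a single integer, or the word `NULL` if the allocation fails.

Answer: 15

Derivation:
Op 1: a = malloc(4) -> a = 0; heap: [0-3 ALLOC][4-35 FREE]
Op 2: b = malloc(2) -> b = 4; heap: [0-3 ALLOC][4-5 ALLOC][6-35 FREE]
Op 3: c = malloc(9) -> c = 6; heap: [0-3 ALLOC][4-5 ALLOC][6-14 ALLOC][15-35 FREE]
malloc(10): first-fit scan over [0-3 ALLOC][4-5 ALLOC][6-14 ALLOC][15-35 FREE] -> 15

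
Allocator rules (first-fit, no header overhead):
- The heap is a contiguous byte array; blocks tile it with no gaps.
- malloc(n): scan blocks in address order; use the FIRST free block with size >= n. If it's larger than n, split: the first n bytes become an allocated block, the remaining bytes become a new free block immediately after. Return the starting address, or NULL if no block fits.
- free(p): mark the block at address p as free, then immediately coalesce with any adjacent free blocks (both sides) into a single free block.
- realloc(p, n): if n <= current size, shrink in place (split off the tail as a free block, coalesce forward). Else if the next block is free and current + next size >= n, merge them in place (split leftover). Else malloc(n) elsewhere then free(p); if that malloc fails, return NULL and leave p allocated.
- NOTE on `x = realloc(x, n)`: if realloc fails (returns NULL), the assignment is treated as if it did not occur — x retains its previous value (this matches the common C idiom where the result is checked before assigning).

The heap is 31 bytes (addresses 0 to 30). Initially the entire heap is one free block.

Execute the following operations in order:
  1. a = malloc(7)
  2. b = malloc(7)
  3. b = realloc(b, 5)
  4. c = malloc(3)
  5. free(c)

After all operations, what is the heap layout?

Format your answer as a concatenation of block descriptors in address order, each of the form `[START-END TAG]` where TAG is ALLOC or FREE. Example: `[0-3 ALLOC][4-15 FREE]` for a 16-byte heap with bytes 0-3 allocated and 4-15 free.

Answer: [0-6 ALLOC][7-11 ALLOC][12-30 FREE]

Derivation:
Op 1: a = malloc(7) -> a = 0; heap: [0-6 ALLOC][7-30 FREE]
Op 2: b = malloc(7) -> b = 7; heap: [0-6 ALLOC][7-13 ALLOC][14-30 FREE]
Op 3: b = realloc(b, 5) -> b = 7; heap: [0-6 ALLOC][7-11 ALLOC][12-30 FREE]
Op 4: c = malloc(3) -> c = 12; heap: [0-6 ALLOC][7-11 ALLOC][12-14 ALLOC][15-30 FREE]
Op 5: free(c) -> (freed c); heap: [0-6 ALLOC][7-11 ALLOC][12-30 FREE]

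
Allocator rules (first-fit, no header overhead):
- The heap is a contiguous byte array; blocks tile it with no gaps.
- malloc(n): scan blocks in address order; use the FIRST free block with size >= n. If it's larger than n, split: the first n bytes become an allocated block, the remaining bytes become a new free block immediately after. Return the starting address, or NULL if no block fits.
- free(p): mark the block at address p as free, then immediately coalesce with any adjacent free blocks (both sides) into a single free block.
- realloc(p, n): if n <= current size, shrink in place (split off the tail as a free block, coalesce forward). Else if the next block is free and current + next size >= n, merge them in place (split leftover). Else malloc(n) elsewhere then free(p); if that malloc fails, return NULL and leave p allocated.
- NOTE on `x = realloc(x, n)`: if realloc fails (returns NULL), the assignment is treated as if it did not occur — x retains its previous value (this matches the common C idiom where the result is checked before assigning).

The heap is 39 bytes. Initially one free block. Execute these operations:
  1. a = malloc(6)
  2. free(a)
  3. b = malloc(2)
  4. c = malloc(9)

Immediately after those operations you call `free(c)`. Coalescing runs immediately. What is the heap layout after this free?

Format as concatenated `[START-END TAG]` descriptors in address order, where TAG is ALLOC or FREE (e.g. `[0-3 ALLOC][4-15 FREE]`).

Op 1: a = malloc(6) -> a = 0; heap: [0-5 ALLOC][6-38 FREE]
Op 2: free(a) -> (freed a); heap: [0-38 FREE]
Op 3: b = malloc(2) -> b = 0; heap: [0-1 ALLOC][2-38 FREE]
Op 4: c = malloc(9) -> c = 2; heap: [0-1 ALLOC][2-10 ALLOC][11-38 FREE]
free(c): c = 2 -> block [2-10 ALLOC]; mark free, coalesce with adjacent free neighbors -> [0-1 ALLOC][2-38 FREE]

Answer: [0-1 ALLOC][2-38 FREE]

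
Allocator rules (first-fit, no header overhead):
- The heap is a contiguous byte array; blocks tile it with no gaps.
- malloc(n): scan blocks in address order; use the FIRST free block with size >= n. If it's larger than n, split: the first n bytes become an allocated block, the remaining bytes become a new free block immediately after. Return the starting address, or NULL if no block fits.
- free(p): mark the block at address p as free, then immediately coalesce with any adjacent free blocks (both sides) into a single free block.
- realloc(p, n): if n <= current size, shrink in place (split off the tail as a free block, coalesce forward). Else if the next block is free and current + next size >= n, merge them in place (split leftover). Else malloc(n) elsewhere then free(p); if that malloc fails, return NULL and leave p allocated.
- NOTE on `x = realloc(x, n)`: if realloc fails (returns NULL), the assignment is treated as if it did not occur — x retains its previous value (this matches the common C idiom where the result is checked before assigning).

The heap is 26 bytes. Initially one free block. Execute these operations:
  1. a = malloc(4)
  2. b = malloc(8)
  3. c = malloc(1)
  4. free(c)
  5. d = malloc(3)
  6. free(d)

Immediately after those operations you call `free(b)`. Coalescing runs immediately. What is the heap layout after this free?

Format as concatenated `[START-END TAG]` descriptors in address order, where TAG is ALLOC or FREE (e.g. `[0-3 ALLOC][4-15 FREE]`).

Answer: [0-3 ALLOC][4-25 FREE]

Derivation:
Op 1: a = malloc(4) -> a = 0; heap: [0-3 ALLOC][4-25 FREE]
Op 2: b = malloc(8) -> b = 4; heap: [0-3 ALLOC][4-11 ALLOC][12-25 FREE]
Op 3: c = malloc(1) -> c = 12; heap: [0-3 ALLOC][4-11 ALLOC][12-12 ALLOC][13-25 FREE]
Op 4: free(c) -> (freed c); heap: [0-3 ALLOC][4-11 ALLOC][12-25 FREE]
Op 5: d = malloc(3) -> d = 12; heap: [0-3 ALLOC][4-11 ALLOC][12-14 ALLOC][15-25 FREE]
Op 6: free(d) -> (freed d); heap: [0-3 ALLOC][4-11 ALLOC][12-25 FREE]
free(b): b = 4 -> block [4-11 ALLOC]; mark free, coalesce with adjacent free neighbors -> [0-3 ALLOC][4-25 FREE]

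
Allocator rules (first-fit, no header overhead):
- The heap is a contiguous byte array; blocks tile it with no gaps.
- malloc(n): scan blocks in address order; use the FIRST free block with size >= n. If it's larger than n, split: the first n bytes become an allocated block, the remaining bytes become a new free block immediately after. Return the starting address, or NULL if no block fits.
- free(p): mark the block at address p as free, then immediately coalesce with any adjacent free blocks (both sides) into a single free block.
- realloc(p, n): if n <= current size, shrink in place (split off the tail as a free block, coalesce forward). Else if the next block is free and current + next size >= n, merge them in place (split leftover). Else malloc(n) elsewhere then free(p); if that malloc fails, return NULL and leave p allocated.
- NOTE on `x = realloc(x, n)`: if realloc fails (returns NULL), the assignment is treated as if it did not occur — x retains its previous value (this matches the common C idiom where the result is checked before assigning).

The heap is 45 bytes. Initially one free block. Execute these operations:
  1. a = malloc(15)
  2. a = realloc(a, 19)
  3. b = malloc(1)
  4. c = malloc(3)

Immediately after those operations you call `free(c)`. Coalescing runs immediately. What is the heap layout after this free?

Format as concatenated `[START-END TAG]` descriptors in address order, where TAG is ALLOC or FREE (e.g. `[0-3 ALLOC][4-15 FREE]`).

Answer: [0-18 ALLOC][19-19 ALLOC][20-44 FREE]

Derivation:
Op 1: a = malloc(15) -> a = 0; heap: [0-14 ALLOC][15-44 FREE]
Op 2: a = realloc(a, 19) -> a = 0; heap: [0-18 ALLOC][19-44 FREE]
Op 3: b = malloc(1) -> b = 19; heap: [0-18 ALLOC][19-19 ALLOC][20-44 FREE]
Op 4: c = malloc(3) -> c = 20; heap: [0-18 ALLOC][19-19 ALLOC][20-22 ALLOC][23-44 FREE]
free(c): c = 20 -> block [20-22 ALLOC]; mark free, coalesce with adjacent free neighbors -> [0-18 ALLOC][19-19 ALLOC][20-44 FREE]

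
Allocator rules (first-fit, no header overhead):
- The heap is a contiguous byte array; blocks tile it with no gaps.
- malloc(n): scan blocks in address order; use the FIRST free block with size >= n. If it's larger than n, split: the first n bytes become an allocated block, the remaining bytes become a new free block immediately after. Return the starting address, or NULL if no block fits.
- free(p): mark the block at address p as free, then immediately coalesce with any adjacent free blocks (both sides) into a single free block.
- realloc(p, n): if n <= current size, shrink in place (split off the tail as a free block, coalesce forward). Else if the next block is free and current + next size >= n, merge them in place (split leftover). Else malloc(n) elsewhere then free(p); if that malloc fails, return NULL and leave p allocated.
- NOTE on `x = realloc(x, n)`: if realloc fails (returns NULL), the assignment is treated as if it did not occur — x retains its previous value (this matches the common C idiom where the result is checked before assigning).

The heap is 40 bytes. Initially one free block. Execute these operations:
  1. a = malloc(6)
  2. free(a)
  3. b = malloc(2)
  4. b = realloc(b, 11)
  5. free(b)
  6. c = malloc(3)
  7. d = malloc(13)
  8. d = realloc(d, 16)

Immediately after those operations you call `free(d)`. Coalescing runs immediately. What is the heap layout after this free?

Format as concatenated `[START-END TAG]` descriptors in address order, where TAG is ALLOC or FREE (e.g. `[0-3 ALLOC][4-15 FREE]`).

Answer: [0-2 ALLOC][3-39 FREE]

Derivation:
Op 1: a = malloc(6) -> a = 0; heap: [0-5 ALLOC][6-39 FREE]
Op 2: free(a) -> (freed a); heap: [0-39 FREE]
Op 3: b = malloc(2) -> b = 0; heap: [0-1 ALLOC][2-39 FREE]
Op 4: b = realloc(b, 11) -> b = 0; heap: [0-10 ALLOC][11-39 FREE]
Op 5: free(b) -> (freed b); heap: [0-39 FREE]
Op 6: c = malloc(3) -> c = 0; heap: [0-2 ALLOC][3-39 FREE]
Op 7: d = malloc(13) -> d = 3; heap: [0-2 ALLOC][3-15 ALLOC][16-39 FREE]
Op 8: d = realloc(d, 16) -> d = 3; heap: [0-2 ALLOC][3-18 ALLOC][19-39 FREE]
free(d): d = 3 -> block [3-18 ALLOC]; mark free, coalesce with adjacent free neighbors -> [0-2 ALLOC][3-39 FREE]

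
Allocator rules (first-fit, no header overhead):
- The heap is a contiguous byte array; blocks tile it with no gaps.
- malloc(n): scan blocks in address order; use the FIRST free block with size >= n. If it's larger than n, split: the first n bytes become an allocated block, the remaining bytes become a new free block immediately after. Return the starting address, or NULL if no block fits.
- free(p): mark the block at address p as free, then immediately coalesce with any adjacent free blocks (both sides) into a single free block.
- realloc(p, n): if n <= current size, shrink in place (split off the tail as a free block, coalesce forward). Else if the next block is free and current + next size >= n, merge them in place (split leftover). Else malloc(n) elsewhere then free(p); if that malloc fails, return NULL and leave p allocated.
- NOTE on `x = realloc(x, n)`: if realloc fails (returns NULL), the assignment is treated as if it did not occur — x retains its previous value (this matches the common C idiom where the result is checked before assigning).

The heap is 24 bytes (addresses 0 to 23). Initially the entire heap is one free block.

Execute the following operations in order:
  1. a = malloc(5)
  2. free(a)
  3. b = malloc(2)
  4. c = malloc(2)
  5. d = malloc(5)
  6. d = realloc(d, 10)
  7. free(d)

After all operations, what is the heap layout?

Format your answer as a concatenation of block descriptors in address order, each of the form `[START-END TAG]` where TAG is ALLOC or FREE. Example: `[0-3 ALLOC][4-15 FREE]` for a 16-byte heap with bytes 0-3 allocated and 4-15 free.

Answer: [0-1 ALLOC][2-3 ALLOC][4-23 FREE]

Derivation:
Op 1: a = malloc(5) -> a = 0; heap: [0-4 ALLOC][5-23 FREE]
Op 2: free(a) -> (freed a); heap: [0-23 FREE]
Op 3: b = malloc(2) -> b = 0; heap: [0-1 ALLOC][2-23 FREE]
Op 4: c = malloc(2) -> c = 2; heap: [0-1 ALLOC][2-3 ALLOC][4-23 FREE]
Op 5: d = malloc(5) -> d = 4; heap: [0-1 ALLOC][2-3 ALLOC][4-8 ALLOC][9-23 FREE]
Op 6: d = realloc(d, 10) -> d = 4; heap: [0-1 ALLOC][2-3 ALLOC][4-13 ALLOC][14-23 FREE]
Op 7: free(d) -> (freed d); heap: [0-1 ALLOC][2-3 ALLOC][4-23 FREE]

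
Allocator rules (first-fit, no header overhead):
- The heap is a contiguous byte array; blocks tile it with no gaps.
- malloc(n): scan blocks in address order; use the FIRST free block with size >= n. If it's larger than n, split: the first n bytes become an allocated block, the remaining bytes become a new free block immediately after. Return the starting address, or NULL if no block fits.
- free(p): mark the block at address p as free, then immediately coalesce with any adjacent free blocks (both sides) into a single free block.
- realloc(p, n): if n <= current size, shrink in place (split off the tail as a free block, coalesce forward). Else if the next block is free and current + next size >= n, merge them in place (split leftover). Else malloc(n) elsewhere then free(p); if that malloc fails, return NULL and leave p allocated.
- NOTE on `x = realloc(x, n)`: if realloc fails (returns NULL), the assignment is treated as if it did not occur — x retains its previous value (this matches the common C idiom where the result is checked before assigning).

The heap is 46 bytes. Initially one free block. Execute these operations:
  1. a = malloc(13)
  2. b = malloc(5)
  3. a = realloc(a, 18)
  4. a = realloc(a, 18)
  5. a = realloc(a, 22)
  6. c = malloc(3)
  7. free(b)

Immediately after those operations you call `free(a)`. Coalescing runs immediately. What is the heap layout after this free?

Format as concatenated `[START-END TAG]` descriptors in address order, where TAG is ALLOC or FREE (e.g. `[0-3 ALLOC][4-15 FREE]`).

Answer: [0-2 ALLOC][3-45 FREE]

Derivation:
Op 1: a = malloc(13) -> a = 0; heap: [0-12 ALLOC][13-45 FREE]
Op 2: b = malloc(5) -> b = 13; heap: [0-12 ALLOC][13-17 ALLOC][18-45 FREE]
Op 3: a = realloc(a, 18) -> a = 18; heap: [0-12 FREE][13-17 ALLOC][18-35 ALLOC][36-45 FREE]
Op 4: a = realloc(a, 18) -> a = 18; heap: [0-12 FREE][13-17 ALLOC][18-35 ALLOC][36-45 FREE]
Op 5: a = realloc(a, 22) -> a = 18; heap: [0-12 FREE][13-17 ALLOC][18-39 ALLOC][40-45 FREE]
Op 6: c = malloc(3) -> c = 0; heap: [0-2 ALLOC][3-12 FREE][13-17 ALLOC][18-39 ALLOC][40-45 FREE]
Op 7: free(b) -> (freed b); heap: [0-2 ALLOC][3-17 FREE][18-39 ALLOC][40-45 FREE]
free(a): a = 18 -> block [18-39 ALLOC]; mark free, coalesce with adjacent free neighbors -> [0-2 ALLOC][3-45 FREE]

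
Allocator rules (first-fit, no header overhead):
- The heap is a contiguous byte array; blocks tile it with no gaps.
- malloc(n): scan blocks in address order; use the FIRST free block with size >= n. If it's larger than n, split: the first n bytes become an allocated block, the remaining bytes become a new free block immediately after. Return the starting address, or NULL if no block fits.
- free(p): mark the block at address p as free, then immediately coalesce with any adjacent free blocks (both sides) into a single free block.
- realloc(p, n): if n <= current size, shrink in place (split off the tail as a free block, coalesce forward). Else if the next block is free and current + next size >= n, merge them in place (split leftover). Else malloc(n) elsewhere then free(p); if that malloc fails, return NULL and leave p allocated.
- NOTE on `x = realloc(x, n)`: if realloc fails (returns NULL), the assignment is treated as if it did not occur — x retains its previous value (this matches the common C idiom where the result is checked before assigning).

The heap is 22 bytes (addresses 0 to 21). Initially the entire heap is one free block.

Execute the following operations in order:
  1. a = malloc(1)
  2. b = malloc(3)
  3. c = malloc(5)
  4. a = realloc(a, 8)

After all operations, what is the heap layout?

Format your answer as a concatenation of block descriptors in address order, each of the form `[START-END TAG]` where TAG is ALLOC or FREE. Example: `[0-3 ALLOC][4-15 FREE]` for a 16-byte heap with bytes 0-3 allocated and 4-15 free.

Op 1: a = malloc(1) -> a = 0; heap: [0-0 ALLOC][1-21 FREE]
Op 2: b = malloc(3) -> b = 1; heap: [0-0 ALLOC][1-3 ALLOC][4-21 FREE]
Op 3: c = malloc(5) -> c = 4; heap: [0-0 ALLOC][1-3 ALLOC][4-8 ALLOC][9-21 FREE]
Op 4: a = realloc(a, 8) -> a = 9; heap: [0-0 FREE][1-3 ALLOC][4-8 ALLOC][9-16 ALLOC][17-21 FREE]

Answer: [0-0 FREE][1-3 ALLOC][4-8 ALLOC][9-16 ALLOC][17-21 FREE]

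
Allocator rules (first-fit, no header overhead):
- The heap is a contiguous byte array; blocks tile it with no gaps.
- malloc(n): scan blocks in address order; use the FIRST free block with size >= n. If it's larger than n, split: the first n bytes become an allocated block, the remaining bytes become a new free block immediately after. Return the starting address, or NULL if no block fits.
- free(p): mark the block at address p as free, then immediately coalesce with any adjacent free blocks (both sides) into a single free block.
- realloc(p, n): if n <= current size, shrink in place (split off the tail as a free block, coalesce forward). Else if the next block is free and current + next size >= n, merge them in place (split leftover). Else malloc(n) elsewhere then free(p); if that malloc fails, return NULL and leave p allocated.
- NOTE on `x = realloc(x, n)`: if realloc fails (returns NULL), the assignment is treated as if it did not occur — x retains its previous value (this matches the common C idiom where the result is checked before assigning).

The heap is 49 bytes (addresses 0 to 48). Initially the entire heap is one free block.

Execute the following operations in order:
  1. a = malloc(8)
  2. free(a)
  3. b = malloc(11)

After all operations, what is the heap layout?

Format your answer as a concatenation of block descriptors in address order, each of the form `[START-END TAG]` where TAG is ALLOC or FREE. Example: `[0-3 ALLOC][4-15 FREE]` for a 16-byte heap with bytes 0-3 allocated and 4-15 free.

Op 1: a = malloc(8) -> a = 0; heap: [0-7 ALLOC][8-48 FREE]
Op 2: free(a) -> (freed a); heap: [0-48 FREE]
Op 3: b = malloc(11) -> b = 0; heap: [0-10 ALLOC][11-48 FREE]

Answer: [0-10 ALLOC][11-48 FREE]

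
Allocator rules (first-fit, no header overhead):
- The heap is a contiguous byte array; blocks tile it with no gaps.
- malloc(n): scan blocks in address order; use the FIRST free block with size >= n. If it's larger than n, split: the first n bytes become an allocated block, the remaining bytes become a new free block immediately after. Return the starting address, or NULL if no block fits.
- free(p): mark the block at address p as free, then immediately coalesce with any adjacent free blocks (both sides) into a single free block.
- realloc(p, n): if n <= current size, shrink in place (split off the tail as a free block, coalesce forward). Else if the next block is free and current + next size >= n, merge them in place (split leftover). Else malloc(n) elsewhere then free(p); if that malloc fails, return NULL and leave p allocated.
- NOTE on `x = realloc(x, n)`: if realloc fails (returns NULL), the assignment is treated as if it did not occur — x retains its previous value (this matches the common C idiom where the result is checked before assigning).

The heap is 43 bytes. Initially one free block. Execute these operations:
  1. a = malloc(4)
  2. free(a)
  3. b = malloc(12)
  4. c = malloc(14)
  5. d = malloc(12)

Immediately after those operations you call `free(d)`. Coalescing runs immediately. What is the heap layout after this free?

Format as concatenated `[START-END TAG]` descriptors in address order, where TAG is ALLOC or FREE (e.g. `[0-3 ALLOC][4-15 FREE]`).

Answer: [0-11 ALLOC][12-25 ALLOC][26-42 FREE]

Derivation:
Op 1: a = malloc(4) -> a = 0; heap: [0-3 ALLOC][4-42 FREE]
Op 2: free(a) -> (freed a); heap: [0-42 FREE]
Op 3: b = malloc(12) -> b = 0; heap: [0-11 ALLOC][12-42 FREE]
Op 4: c = malloc(14) -> c = 12; heap: [0-11 ALLOC][12-25 ALLOC][26-42 FREE]
Op 5: d = malloc(12) -> d = 26; heap: [0-11 ALLOC][12-25 ALLOC][26-37 ALLOC][38-42 FREE]
free(d): d = 26 -> block [26-37 ALLOC]; mark free, coalesce with adjacent free neighbors -> [0-11 ALLOC][12-25 ALLOC][26-42 FREE]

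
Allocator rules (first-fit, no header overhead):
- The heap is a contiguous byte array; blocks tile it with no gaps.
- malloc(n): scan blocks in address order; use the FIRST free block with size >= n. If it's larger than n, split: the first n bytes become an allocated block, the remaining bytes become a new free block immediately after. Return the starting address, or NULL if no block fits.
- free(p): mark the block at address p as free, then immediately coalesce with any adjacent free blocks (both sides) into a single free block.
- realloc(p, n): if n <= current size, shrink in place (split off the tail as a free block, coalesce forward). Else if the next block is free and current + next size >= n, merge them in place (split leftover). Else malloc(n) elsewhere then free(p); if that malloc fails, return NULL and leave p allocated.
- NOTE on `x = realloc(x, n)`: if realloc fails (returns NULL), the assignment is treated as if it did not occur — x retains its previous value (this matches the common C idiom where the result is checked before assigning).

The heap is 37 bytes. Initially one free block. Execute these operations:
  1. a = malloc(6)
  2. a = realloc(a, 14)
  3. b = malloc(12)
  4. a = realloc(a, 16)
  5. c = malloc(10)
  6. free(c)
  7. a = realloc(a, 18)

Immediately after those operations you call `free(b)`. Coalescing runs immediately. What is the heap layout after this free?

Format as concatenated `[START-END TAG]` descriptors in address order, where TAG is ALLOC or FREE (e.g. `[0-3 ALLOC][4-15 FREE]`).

Op 1: a = malloc(6) -> a = 0; heap: [0-5 ALLOC][6-36 FREE]
Op 2: a = realloc(a, 14) -> a = 0; heap: [0-13 ALLOC][14-36 FREE]
Op 3: b = malloc(12) -> b = 14; heap: [0-13 ALLOC][14-25 ALLOC][26-36 FREE]
Op 4: a = realloc(a, 16) -> NULL (a unchanged); heap: [0-13 ALLOC][14-25 ALLOC][26-36 FREE]
Op 5: c = malloc(10) -> c = 26; heap: [0-13 ALLOC][14-25 ALLOC][26-35 ALLOC][36-36 FREE]
Op 6: free(c) -> (freed c); heap: [0-13 ALLOC][14-25 ALLOC][26-36 FREE]
Op 7: a = realloc(a, 18) -> NULL (a unchanged); heap: [0-13 ALLOC][14-25 ALLOC][26-36 FREE]
free(b): b = 14 -> block [14-25 ALLOC]; mark free, coalesce with adjacent free neighbors -> [0-13 ALLOC][14-36 FREE]

Answer: [0-13 ALLOC][14-36 FREE]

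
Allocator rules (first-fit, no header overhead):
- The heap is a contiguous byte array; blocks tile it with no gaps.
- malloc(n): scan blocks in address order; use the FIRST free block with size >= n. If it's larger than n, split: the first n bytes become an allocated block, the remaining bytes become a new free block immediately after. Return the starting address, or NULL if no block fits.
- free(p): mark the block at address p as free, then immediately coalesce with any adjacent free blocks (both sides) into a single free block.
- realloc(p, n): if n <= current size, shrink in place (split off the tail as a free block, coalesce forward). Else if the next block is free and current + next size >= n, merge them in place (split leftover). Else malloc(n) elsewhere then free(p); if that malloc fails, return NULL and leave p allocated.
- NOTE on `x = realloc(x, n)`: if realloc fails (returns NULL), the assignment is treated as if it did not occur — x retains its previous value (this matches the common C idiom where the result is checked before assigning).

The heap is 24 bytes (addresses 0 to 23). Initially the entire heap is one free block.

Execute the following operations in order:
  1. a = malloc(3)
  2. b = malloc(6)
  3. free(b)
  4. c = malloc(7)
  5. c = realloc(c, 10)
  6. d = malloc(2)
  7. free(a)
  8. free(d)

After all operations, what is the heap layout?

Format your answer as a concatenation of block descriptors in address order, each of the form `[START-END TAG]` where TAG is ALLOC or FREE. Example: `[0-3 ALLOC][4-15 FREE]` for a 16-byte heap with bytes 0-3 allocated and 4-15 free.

Answer: [0-2 FREE][3-12 ALLOC][13-23 FREE]

Derivation:
Op 1: a = malloc(3) -> a = 0; heap: [0-2 ALLOC][3-23 FREE]
Op 2: b = malloc(6) -> b = 3; heap: [0-2 ALLOC][3-8 ALLOC][9-23 FREE]
Op 3: free(b) -> (freed b); heap: [0-2 ALLOC][3-23 FREE]
Op 4: c = malloc(7) -> c = 3; heap: [0-2 ALLOC][3-9 ALLOC][10-23 FREE]
Op 5: c = realloc(c, 10) -> c = 3; heap: [0-2 ALLOC][3-12 ALLOC][13-23 FREE]
Op 6: d = malloc(2) -> d = 13; heap: [0-2 ALLOC][3-12 ALLOC][13-14 ALLOC][15-23 FREE]
Op 7: free(a) -> (freed a); heap: [0-2 FREE][3-12 ALLOC][13-14 ALLOC][15-23 FREE]
Op 8: free(d) -> (freed d); heap: [0-2 FREE][3-12 ALLOC][13-23 FREE]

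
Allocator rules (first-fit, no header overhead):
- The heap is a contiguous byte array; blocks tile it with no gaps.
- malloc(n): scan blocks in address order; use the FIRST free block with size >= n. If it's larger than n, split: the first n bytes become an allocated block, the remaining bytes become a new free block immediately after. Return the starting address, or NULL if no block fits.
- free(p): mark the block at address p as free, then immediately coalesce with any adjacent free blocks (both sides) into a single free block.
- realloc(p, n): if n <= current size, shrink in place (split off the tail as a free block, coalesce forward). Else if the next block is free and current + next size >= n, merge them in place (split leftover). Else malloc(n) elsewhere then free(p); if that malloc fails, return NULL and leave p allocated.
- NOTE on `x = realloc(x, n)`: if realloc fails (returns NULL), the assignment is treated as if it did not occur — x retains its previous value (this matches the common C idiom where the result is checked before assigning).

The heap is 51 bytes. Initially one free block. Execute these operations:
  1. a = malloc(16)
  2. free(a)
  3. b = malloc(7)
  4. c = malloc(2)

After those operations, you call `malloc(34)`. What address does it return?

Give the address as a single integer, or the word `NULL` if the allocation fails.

Answer: 9

Derivation:
Op 1: a = malloc(16) -> a = 0; heap: [0-15 ALLOC][16-50 FREE]
Op 2: free(a) -> (freed a); heap: [0-50 FREE]
Op 3: b = malloc(7) -> b = 0; heap: [0-6 ALLOC][7-50 FREE]
Op 4: c = malloc(2) -> c = 7; heap: [0-6 ALLOC][7-8 ALLOC][9-50 FREE]
malloc(34): first-fit scan over [0-6 ALLOC][7-8 ALLOC][9-50 FREE] -> 9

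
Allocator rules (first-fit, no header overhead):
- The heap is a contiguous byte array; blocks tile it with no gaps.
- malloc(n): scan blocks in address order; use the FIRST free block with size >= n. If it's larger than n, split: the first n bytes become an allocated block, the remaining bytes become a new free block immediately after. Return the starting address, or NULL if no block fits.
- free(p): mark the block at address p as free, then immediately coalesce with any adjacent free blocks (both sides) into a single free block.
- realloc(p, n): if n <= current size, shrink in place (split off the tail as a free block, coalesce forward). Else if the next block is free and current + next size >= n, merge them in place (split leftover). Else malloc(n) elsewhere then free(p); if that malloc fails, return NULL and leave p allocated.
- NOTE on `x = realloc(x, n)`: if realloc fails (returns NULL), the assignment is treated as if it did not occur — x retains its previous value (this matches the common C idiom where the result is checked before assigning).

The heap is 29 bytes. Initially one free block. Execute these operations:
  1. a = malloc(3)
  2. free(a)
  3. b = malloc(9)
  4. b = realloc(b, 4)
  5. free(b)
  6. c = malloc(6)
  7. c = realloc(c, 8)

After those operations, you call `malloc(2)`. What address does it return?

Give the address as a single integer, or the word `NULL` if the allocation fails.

Answer: 8

Derivation:
Op 1: a = malloc(3) -> a = 0; heap: [0-2 ALLOC][3-28 FREE]
Op 2: free(a) -> (freed a); heap: [0-28 FREE]
Op 3: b = malloc(9) -> b = 0; heap: [0-8 ALLOC][9-28 FREE]
Op 4: b = realloc(b, 4) -> b = 0; heap: [0-3 ALLOC][4-28 FREE]
Op 5: free(b) -> (freed b); heap: [0-28 FREE]
Op 6: c = malloc(6) -> c = 0; heap: [0-5 ALLOC][6-28 FREE]
Op 7: c = realloc(c, 8) -> c = 0; heap: [0-7 ALLOC][8-28 FREE]
malloc(2): first-fit scan over [0-7 ALLOC][8-28 FREE] -> 8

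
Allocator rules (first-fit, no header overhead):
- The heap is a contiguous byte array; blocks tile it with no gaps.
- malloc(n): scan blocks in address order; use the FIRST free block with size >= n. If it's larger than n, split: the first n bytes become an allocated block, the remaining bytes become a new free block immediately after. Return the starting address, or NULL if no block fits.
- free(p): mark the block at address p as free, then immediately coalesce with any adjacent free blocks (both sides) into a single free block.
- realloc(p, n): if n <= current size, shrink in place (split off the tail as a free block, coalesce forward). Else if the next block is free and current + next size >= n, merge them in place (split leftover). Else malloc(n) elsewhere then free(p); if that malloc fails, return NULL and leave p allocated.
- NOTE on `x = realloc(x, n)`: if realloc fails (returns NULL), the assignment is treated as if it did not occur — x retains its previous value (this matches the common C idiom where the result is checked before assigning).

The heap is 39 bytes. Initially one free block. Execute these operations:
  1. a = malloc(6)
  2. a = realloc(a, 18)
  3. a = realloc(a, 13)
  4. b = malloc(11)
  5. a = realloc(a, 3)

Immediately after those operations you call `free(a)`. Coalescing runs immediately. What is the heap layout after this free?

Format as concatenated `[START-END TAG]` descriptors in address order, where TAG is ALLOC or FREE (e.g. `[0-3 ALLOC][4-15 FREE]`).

Op 1: a = malloc(6) -> a = 0; heap: [0-5 ALLOC][6-38 FREE]
Op 2: a = realloc(a, 18) -> a = 0; heap: [0-17 ALLOC][18-38 FREE]
Op 3: a = realloc(a, 13) -> a = 0; heap: [0-12 ALLOC][13-38 FREE]
Op 4: b = malloc(11) -> b = 13; heap: [0-12 ALLOC][13-23 ALLOC][24-38 FREE]
Op 5: a = realloc(a, 3) -> a = 0; heap: [0-2 ALLOC][3-12 FREE][13-23 ALLOC][24-38 FREE]
free(a): a = 0 -> block [0-2 ALLOC]; mark free, coalesce with adjacent free neighbors -> [0-12 FREE][13-23 ALLOC][24-38 FREE]

Answer: [0-12 FREE][13-23 ALLOC][24-38 FREE]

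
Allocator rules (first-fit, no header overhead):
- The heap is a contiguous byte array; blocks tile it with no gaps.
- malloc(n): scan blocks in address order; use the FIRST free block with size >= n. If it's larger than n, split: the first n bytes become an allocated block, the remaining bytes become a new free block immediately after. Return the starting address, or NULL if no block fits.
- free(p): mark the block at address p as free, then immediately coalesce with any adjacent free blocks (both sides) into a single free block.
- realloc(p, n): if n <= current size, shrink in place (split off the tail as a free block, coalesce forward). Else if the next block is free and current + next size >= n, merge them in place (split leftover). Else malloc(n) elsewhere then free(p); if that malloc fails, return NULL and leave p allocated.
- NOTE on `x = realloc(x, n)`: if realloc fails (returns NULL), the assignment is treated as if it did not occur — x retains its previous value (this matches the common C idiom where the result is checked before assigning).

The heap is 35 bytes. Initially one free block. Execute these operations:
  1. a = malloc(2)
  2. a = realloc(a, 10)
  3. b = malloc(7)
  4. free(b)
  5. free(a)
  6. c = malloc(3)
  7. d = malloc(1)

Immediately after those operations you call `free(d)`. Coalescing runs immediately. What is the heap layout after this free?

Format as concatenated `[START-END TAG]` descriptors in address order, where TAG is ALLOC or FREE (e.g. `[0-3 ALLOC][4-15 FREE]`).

Answer: [0-2 ALLOC][3-34 FREE]

Derivation:
Op 1: a = malloc(2) -> a = 0; heap: [0-1 ALLOC][2-34 FREE]
Op 2: a = realloc(a, 10) -> a = 0; heap: [0-9 ALLOC][10-34 FREE]
Op 3: b = malloc(7) -> b = 10; heap: [0-9 ALLOC][10-16 ALLOC][17-34 FREE]
Op 4: free(b) -> (freed b); heap: [0-9 ALLOC][10-34 FREE]
Op 5: free(a) -> (freed a); heap: [0-34 FREE]
Op 6: c = malloc(3) -> c = 0; heap: [0-2 ALLOC][3-34 FREE]
Op 7: d = malloc(1) -> d = 3; heap: [0-2 ALLOC][3-3 ALLOC][4-34 FREE]
free(d): d = 3 -> block [3-3 ALLOC]; mark free, coalesce with adjacent free neighbors -> [0-2 ALLOC][3-34 FREE]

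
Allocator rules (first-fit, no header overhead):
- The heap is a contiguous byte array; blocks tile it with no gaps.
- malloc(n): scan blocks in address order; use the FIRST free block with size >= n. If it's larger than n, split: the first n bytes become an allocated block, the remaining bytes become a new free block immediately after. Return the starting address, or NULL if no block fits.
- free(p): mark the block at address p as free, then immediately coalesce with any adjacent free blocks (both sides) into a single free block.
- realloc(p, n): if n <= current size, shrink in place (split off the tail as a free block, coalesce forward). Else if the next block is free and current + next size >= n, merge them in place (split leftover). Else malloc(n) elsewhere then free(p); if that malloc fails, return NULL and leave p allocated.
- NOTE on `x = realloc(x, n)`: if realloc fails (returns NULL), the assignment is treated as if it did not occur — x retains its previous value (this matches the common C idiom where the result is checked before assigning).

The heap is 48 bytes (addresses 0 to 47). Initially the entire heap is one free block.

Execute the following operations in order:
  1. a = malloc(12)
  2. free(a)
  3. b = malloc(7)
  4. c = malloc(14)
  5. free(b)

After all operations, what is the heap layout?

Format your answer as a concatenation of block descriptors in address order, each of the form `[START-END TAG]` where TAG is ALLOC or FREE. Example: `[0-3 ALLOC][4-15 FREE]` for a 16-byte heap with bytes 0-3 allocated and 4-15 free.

Op 1: a = malloc(12) -> a = 0; heap: [0-11 ALLOC][12-47 FREE]
Op 2: free(a) -> (freed a); heap: [0-47 FREE]
Op 3: b = malloc(7) -> b = 0; heap: [0-6 ALLOC][7-47 FREE]
Op 4: c = malloc(14) -> c = 7; heap: [0-6 ALLOC][7-20 ALLOC][21-47 FREE]
Op 5: free(b) -> (freed b); heap: [0-6 FREE][7-20 ALLOC][21-47 FREE]

Answer: [0-6 FREE][7-20 ALLOC][21-47 FREE]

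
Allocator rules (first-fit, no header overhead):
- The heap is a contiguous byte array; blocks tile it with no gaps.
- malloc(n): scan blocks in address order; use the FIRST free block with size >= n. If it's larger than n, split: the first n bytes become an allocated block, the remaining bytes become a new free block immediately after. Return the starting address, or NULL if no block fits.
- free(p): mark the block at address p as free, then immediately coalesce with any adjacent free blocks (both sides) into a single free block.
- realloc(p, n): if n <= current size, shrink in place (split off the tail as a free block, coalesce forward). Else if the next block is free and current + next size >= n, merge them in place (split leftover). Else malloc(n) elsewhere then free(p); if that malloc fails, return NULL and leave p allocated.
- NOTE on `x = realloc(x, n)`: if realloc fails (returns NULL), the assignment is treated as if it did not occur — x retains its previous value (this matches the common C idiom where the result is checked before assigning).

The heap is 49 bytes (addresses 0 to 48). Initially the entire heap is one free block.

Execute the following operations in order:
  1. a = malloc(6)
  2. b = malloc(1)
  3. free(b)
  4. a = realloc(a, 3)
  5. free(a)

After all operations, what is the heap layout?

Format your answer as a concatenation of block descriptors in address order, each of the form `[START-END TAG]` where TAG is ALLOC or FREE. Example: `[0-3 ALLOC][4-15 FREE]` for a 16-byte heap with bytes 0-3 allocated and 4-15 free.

Op 1: a = malloc(6) -> a = 0; heap: [0-5 ALLOC][6-48 FREE]
Op 2: b = malloc(1) -> b = 6; heap: [0-5 ALLOC][6-6 ALLOC][7-48 FREE]
Op 3: free(b) -> (freed b); heap: [0-5 ALLOC][6-48 FREE]
Op 4: a = realloc(a, 3) -> a = 0; heap: [0-2 ALLOC][3-48 FREE]
Op 5: free(a) -> (freed a); heap: [0-48 FREE]

Answer: [0-48 FREE]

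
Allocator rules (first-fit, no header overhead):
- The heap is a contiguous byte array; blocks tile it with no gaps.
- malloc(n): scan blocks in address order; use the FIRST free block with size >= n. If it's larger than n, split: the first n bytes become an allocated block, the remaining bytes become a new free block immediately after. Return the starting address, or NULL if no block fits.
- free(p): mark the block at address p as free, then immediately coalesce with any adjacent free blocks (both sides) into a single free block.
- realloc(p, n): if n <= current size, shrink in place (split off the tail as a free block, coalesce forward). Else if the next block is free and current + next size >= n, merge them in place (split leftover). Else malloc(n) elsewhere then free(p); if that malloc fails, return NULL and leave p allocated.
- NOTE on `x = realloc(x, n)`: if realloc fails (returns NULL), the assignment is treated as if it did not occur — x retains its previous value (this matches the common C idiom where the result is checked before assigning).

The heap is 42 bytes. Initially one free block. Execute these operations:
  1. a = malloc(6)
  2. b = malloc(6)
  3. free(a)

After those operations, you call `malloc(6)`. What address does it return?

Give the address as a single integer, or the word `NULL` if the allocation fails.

Op 1: a = malloc(6) -> a = 0; heap: [0-5 ALLOC][6-41 FREE]
Op 2: b = malloc(6) -> b = 6; heap: [0-5 ALLOC][6-11 ALLOC][12-41 FREE]
Op 3: free(a) -> (freed a); heap: [0-5 FREE][6-11 ALLOC][12-41 FREE]
malloc(6): first-fit scan over [0-5 FREE][6-11 ALLOC][12-41 FREE] -> 0

Answer: 0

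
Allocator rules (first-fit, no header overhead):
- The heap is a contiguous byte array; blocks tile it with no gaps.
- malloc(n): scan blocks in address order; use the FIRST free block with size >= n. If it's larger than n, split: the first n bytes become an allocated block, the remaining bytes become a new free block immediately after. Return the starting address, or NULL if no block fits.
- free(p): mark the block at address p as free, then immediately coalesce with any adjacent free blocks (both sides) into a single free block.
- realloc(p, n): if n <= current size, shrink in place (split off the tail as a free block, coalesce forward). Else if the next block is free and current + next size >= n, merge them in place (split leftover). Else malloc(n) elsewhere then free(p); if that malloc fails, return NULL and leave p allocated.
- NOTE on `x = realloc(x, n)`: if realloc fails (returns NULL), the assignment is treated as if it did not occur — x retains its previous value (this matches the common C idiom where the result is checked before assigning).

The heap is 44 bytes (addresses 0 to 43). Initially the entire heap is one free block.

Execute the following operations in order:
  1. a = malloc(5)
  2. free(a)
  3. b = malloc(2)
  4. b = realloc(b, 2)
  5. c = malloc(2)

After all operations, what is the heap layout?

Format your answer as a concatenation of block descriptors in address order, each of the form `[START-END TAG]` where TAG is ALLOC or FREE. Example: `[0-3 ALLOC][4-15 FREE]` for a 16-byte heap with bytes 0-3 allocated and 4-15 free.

Op 1: a = malloc(5) -> a = 0; heap: [0-4 ALLOC][5-43 FREE]
Op 2: free(a) -> (freed a); heap: [0-43 FREE]
Op 3: b = malloc(2) -> b = 0; heap: [0-1 ALLOC][2-43 FREE]
Op 4: b = realloc(b, 2) -> b = 0; heap: [0-1 ALLOC][2-43 FREE]
Op 5: c = malloc(2) -> c = 2; heap: [0-1 ALLOC][2-3 ALLOC][4-43 FREE]

Answer: [0-1 ALLOC][2-3 ALLOC][4-43 FREE]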